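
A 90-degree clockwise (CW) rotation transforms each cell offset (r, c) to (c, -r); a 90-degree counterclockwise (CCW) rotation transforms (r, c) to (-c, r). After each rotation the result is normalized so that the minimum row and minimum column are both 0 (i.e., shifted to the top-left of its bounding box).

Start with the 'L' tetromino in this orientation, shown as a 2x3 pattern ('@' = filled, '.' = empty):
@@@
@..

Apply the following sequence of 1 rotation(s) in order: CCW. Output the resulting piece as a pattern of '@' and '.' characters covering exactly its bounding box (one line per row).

Start:
@@@
@..
After rotation 1 (CCW):
@.
@.
@@

Answer: @.
@.
@@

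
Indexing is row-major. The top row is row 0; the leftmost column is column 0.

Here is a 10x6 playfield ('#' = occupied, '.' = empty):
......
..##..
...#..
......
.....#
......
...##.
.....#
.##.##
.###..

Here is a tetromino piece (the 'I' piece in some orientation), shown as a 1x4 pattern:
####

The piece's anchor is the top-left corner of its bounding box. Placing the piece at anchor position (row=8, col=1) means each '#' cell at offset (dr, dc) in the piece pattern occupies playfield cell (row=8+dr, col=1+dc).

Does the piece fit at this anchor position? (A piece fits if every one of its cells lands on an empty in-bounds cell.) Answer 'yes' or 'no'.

Answer: no

Derivation:
Check each piece cell at anchor (8, 1):
  offset (0,0) -> (8,1): occupied ('#') -> FAIL
  offset (0,1) -> (8,2): occupied ('#') -> FAIL
  offset (0,2) -> (8,3): empty -> OK
  offset (0,3) -> (8,4): occupied ('#') -> FAIL
All cells valid: no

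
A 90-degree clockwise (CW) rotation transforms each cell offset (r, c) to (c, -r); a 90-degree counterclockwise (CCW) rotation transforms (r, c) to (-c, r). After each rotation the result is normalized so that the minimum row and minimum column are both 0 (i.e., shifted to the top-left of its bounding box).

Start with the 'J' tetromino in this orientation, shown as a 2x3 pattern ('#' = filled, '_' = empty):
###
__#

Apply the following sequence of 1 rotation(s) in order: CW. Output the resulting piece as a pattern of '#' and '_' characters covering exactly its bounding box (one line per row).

Start:
###
__#
After rotation 1 (CW):
_#
_#
##

Answer: _#
_#
##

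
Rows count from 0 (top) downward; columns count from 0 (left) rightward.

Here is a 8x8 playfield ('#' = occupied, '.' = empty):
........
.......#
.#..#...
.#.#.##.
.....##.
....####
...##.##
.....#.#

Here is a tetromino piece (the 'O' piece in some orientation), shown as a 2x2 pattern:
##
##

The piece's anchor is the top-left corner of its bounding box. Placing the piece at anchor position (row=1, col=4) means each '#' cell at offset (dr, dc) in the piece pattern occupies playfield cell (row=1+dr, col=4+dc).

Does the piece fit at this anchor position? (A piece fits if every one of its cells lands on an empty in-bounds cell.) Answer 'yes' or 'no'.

Answer: no

Derivation:
Check each piece cell at anchor (1, 4):
  offset (0,0) -> (1,4): empty -> OK
  offset (0,1) -> (1,5): empty -> OK
  offset (1,0) -> (2,4): occupied ('#') -> FAIL
  offset (1,1) -> (2,5): empty -> OK
All cells valid: no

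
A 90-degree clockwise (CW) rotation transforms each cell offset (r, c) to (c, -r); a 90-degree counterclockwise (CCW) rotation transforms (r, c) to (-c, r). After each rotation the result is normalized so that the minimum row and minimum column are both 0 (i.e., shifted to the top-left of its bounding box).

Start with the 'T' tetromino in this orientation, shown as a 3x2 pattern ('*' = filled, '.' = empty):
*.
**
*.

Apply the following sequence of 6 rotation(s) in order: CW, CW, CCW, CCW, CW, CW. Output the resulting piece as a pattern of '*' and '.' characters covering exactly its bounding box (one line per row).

Start:
*.
**
*.
After rotation 1 (CW):
***
.*.
After rotation 2 (CW):
.*
**
.*
After rotation 3 (CCW):
***
.*.
After rotation 4 (CCW):
*.
**
*.
After rotation 5 (CW):
***
.*.
After rotation 6 (CW):
.*
**
.*

Answer: .*
**
.*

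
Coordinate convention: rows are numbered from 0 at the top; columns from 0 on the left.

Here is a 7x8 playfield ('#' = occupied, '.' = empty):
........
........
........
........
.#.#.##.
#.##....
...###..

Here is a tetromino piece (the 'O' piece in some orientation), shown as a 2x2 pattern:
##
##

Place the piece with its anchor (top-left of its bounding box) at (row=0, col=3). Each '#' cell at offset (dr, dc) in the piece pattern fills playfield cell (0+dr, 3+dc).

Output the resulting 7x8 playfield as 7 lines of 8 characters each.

Fill (0+0,3+0) = (0,3)
Fill (0+0,3+1) = (0,4)
Fill (0+1,3+0) = (1,3)
Fill (0+1,3+1) = (1,4)

Answer: ...##...
...##...
........
........
.#.#.##.
#.##....
...###..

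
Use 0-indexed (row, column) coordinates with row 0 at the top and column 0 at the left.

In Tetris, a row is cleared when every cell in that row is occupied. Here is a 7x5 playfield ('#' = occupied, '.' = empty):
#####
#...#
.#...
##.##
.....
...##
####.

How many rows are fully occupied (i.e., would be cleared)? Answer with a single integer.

Answer: 1

Derivation:
Check each row:
  row 0: 0 empty cells -> FULL (clear)
  row 1: 3 empty cells -> not full
  row 2: 4 empty cells -> not full
  row 3: 1 empty cell -> not full
  row 4: 5 empty cells -> not full
  row 5: 3 empty cells -> not full
  row 6: 1 empty cell -> not full
Total rows cleared: 1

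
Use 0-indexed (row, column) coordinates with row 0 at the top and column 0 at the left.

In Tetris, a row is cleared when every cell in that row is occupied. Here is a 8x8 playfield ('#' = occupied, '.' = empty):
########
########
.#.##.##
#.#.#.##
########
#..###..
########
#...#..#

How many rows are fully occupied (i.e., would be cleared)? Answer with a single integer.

Answer: 4

Derivation:
Check each row:
  row 0: 0 empty cells -> FULL (clear)
  row 1: 0 empty cells -> FULL (clear)
  row 2: 3 empty cells -> not full
  row 3: 3 empty cells -> not full
  row 4: 0 empty cells -> FULL (clear)
  row 5: 4 empty cells -> not full
  row 6: 0 empty cells -> FULL (clear)
  row 7: 5 empty cells -> not full
Total rows cleared: 4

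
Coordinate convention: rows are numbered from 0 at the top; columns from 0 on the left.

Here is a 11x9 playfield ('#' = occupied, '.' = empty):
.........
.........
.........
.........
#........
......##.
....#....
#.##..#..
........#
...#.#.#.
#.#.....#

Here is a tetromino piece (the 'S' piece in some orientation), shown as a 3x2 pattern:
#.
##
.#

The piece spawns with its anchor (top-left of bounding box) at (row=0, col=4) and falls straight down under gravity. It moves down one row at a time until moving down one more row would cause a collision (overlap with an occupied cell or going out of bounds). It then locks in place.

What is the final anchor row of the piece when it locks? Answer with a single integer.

Spawn at (row=0, col=4). Try each row:
  row 0: fits
  row 1: fits
  row 2: fits
  row 3: fits
  row 4: fits
  row 5: blocked -> lock at row 4

Answer: 4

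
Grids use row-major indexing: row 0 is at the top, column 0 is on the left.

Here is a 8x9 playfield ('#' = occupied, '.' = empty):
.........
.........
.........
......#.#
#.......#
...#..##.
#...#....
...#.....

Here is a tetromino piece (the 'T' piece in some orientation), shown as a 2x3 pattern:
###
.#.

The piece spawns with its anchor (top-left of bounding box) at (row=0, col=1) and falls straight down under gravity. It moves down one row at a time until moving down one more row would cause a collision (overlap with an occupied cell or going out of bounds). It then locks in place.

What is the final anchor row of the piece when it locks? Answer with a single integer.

Spawn at (row=0, col=1). Try each row:
  row 0: fits
  row 1: fits
  row 2: fits
  row 3: fits
  row 4: fits
  row 5: blocked -> lock at row 4

Answer: 4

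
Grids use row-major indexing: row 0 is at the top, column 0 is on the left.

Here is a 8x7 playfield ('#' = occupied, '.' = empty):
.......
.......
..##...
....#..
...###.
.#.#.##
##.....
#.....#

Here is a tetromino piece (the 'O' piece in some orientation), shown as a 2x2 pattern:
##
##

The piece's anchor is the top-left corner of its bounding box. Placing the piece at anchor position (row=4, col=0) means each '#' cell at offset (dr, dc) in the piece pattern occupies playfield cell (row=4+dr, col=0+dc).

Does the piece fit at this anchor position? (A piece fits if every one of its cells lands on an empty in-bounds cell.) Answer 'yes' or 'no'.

Answer: no

Derivation:
Check each piece cell at anchor (4, 0):
  offset (0,0) -> (4,0): empty -> OK
  offset (0,1) -> (4,1): empty -> OK
  offset (1,0) -> (5,0): empty -> OK
  offset (1,1) -> (5,1): occupied ('#') -> FAIL
All cells valid: no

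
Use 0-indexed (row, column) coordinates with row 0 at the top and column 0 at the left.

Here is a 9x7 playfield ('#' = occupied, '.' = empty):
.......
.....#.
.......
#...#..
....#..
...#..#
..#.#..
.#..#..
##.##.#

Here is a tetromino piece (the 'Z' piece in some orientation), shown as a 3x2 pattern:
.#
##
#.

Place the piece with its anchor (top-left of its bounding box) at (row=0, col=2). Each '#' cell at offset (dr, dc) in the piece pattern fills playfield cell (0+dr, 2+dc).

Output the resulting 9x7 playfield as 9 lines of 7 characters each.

Answer: ...#...
..##.#.
..#....
#...#..
....#..
...#..#
..#.#..
.#..#..
##.##.#

Derivation:
Fill (0+0,2+1) = (0,3)
Fill (0+1,2+0) = (1,2)
Fill (0+1,2+1) = (1,3)
Fill (0+2,2+0) = (2,2)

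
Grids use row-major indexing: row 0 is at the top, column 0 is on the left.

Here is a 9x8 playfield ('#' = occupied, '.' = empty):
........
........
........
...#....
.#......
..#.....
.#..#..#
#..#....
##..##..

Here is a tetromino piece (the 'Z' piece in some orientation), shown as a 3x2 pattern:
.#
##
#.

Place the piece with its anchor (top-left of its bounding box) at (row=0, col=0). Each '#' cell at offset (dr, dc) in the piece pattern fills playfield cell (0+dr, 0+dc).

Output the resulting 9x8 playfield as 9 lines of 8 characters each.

Fill (0+0,0+1) = (0,1)
Fill (0+1,0+0) = (1,0)
Fill (0+1,0+1) = (1,1)
Fill (0+2,0+0) = (2,0)

Answer: .#......
##......
#.......
...#....
.#......
..#.....
.#..#..#
#..#....
##..##..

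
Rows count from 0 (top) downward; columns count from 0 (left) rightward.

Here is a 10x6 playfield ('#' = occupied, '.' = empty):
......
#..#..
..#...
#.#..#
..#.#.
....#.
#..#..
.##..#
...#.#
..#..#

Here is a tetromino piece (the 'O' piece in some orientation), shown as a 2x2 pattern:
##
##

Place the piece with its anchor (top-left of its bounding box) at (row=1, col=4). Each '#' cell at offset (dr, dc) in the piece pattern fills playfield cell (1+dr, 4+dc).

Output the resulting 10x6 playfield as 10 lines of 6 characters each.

Fill (1+0,4+0) = (1,4)
Fill (1+0,4+1) = (1,5)
Fill (1+1,4+0) = (2,4)
Fill (1+1,4+1) = (2,5)

Answer: ......
#..###
..#.##
#.#..#
..#.#.
....#.
#..#..
.##..#
...#.#
..#..#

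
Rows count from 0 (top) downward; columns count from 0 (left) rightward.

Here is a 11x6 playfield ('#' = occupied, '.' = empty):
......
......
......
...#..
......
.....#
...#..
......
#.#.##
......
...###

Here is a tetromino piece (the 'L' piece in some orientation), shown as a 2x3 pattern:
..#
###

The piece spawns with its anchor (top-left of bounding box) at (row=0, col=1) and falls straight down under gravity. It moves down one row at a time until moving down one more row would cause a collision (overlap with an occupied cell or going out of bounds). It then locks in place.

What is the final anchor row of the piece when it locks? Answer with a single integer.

Spawn at (row=0, col=1). Try each row:
  row 0: fits
  row 1: fits
  row 2: blocked -> lock at row 1

Answer: 1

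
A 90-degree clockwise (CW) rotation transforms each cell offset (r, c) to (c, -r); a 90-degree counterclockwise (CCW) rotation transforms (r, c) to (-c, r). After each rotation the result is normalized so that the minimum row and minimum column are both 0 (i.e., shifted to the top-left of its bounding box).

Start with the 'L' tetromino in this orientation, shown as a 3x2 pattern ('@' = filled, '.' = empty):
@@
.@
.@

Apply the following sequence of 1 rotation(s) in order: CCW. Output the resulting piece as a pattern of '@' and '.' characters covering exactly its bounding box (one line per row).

Start:
@@
.@
.@
After rotation 1 (CCW):
@@@
@..

Answer: @@@
@..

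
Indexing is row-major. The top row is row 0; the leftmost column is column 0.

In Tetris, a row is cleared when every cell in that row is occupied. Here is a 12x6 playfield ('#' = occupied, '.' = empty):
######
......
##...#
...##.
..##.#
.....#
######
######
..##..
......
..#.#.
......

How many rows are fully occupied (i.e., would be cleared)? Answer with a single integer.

Answer: 3

Derivation:
Check each row:
  row 0: 0 empty cells -> FULL (clear)
  row 1: 6 empty cells -> not full
  row 2: 3 empty cells -> not full
  row 3: 4 empty cells -> not full
  row 4: 3 empty cells -> not full
  row 5: 5 empty cells -> not full
  row 6: 0 empty cells -> FULL (clear)
  row 7: 0 empty cells -> FULL (clear)
  row 8: 4 empty cells -> not full
  row 9: 6 empty cells -> not full
  row 10: 4 empty cells -> not full
  row 11: 6 empty cells -> not full
Total rows cleared: 3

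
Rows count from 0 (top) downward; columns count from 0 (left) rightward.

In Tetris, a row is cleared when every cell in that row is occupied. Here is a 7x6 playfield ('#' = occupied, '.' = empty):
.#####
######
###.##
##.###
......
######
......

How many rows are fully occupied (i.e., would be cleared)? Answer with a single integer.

Answer: 2

Derivation:
Check each row:
  row 0: 1 empty cell -> not full
  row 1: 0 empty cells -> FULL (clear)
  row 2: 1 empty cell -> not full
  row 3: 1 empty cell -> not full
  row 4: 6 empty cells -> not full
  row 5: 0 empty cells -> FULL (clear)
  row 6: 6 empty cells -> not full
Total rows cleared: 2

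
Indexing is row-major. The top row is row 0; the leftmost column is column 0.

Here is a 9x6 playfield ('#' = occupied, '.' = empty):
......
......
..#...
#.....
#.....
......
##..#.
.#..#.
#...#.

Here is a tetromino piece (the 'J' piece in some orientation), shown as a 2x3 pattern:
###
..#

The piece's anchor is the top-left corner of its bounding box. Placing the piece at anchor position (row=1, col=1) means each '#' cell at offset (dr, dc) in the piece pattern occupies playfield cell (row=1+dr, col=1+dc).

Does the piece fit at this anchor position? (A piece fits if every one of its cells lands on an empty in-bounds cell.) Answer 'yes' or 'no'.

Answer: yes

Derivation:
Check each piece cell at anchor (1, 1):
  offset (0,0) -> (1,1): empty -> OK
  offset (0,1) -> (1,2): empty -> OK
  offset (0,2) -> (1,3): empty -> OK
  offset (1,2) -> (2,3): empty -> OK
All cells valid: yes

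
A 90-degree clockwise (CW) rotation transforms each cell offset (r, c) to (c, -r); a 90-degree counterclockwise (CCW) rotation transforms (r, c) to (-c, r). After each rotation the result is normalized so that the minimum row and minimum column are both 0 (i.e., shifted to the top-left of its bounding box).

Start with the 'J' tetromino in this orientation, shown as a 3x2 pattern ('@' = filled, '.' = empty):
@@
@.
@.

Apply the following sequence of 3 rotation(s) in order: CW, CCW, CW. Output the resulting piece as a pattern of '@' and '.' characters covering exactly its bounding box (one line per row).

Start:
@@
@.
@.
After rotation 1 (CW):
@@@
..@
After rotation 2 (CCW):
@@
@.
@.
After rotation 3 (CW):
@@@
..@

Answer: @@@
..@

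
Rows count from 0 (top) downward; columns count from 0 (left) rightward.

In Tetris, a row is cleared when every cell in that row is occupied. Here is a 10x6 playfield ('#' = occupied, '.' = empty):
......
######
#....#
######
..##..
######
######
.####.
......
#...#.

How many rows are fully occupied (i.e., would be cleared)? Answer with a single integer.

Check each row:
  row 0: 6 empty cells -> not full
  row 1: 0 empty cells -> FULL (clear)
  row 2: 4 empty cells -> not full
  row 3: 0 empty cells -> FULL (clear)
  row 4: 4 empty cells -> not full
  row 5: 0 empty cells -> FULL (clear)
  row 6: 0 empty cells -> FULL (clear)
  row 7: 2 empty cells -> not full
  row 8: 6 empty cells -> not full
  row 9: 4 empty cells -> not full
Total rows cleared: 4

Answer: 4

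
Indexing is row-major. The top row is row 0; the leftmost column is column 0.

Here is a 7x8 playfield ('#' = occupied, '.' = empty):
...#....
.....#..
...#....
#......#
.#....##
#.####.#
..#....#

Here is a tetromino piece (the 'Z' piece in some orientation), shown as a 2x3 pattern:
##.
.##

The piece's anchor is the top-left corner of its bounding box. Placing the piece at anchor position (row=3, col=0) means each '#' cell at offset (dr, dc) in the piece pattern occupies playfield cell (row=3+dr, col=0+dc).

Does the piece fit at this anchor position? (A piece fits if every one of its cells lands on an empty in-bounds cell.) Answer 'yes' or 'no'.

Answer: no

Derivation:
Check each piece cell at anchor (3, 0):
  offset (0,0) -> (3,0): occupied ('#') -> FAIL
  offset (0,1) -> (3,1): empty -> OK
  offset (1,1) -> (4,1): occupied ('#') -> FAIL
  offset (1,2) -> (4,2): empty -> OK
All cells valid: no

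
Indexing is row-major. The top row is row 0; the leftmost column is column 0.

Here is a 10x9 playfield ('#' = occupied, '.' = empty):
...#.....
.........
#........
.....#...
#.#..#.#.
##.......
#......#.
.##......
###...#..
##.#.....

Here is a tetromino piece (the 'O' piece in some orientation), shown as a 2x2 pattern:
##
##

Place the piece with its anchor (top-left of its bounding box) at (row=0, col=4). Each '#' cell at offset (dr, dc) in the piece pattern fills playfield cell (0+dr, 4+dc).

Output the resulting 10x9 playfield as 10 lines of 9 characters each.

Answer: ...###...
....##...
#........
.....#...
#.#..#.#.
##.......
#......#.
.##......
###...#..
##.#.....

Derivation:
Fill (0+0,4+0) = (0,4)
Fill (0+0,4+1) = (0,5)
Fill (0+1,4+0) = (1,4)
Fill (0+1,4+1) = (1,5)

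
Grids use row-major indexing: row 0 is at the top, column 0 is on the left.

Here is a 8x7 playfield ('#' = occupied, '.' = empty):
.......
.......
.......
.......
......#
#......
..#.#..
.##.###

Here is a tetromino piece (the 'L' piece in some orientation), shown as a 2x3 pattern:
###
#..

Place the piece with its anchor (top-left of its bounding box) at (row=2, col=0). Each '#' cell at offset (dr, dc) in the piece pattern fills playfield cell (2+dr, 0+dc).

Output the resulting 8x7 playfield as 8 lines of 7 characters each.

Fill (2+0,0+0) = (2,0)
Fill (2+0,0+1) = (2,1)
Fill (2+0,0+2) = (2,2)
Fill (2+1,0+0) = (3,0)

Answer: .......
.......
###....
#......
......#
#......
..#.#..
.##.###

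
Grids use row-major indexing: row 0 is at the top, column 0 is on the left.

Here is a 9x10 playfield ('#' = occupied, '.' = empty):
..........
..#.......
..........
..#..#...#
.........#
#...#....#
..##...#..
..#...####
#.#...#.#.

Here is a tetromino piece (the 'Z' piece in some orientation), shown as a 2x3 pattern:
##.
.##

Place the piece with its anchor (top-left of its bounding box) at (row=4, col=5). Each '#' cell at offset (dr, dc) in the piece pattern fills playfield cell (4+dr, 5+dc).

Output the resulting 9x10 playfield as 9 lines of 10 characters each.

Answer: ..........
..#.......
..........
..#..#...#
.....##..#
#...#.##.#
..##...#..
..#...####
#.#...#.#.

Derivation:
Fill (4+0,5+0) = (4,5)
Fill (4+0,5+1) = (4,6)
Fill (4+1,5+1) = (5,6)
Fill (4+1,5+2) = (5,7)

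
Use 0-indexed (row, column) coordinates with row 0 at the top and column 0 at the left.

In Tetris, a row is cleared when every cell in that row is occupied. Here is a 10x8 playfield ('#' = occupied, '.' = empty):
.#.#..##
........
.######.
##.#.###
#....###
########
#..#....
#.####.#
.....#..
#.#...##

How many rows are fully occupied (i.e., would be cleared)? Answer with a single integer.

Answer: 1

Derivation:
Check each row:
  row 0: 4 empty cells -> not full
  row 1: 8 empty cells -> not full
  row 2: 2 empty cells -> not full
  row 3: 2 empty cells -> not full
  row 4: 4 empty cells -> not full
  row 5: 0 empty cells -> FULL (clear)
  row 6: 6 empty cells -> not full
  row 7: 2 empty cells -> not full
  row 8: 7 empty cells -> not full
  row 9: 4 empty cells -> not full
Total rows cleared: 1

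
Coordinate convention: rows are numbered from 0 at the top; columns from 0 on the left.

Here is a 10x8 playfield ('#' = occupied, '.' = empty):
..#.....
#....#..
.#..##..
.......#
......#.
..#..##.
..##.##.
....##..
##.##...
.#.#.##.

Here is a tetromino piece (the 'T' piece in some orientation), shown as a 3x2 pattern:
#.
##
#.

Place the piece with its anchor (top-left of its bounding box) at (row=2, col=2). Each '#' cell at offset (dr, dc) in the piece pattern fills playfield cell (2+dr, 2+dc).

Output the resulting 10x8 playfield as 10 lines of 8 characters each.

Answer: ..#.....
#....#..
.##.##..
..##...#
..#...#.
..#..##.
..##.##.
....##..
##.##...
.#.#.##.

Derivation:
Fill (2+0,2+0) = (2,2)
Fill (2+1,2+0) = (3,2)
Fill (2+1,2+1) = (3,3)
Fill (2+2,2+0) = (4,2)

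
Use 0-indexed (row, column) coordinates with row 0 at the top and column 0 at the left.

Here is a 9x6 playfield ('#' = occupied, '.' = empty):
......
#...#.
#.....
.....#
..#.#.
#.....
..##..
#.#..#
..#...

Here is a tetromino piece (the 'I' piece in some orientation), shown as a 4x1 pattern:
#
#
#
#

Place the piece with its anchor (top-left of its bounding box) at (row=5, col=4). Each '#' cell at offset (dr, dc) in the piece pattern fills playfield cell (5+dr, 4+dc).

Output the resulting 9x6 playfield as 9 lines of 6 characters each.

Fill (5+0,4+0) = (5,4)
Fill (5+1,4+0) = (6,4)
Fill (5+2,4+0) = (7,4)
Fill (5+3,4+0) = (8,4)

Answer: ......
#...#.
#.....
.....#
..#.#.
#...#.
..###.
#.#.##
..#.#.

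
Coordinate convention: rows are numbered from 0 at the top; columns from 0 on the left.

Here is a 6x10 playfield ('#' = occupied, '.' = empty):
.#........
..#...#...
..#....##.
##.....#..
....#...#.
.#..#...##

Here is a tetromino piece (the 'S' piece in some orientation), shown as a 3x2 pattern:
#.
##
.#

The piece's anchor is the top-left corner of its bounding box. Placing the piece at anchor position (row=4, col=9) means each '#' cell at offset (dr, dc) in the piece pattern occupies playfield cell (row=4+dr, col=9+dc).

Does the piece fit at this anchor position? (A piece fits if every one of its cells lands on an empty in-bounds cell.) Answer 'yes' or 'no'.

Check each piece cell at anchor (4, 9):
  offset (0,0) -> (4,9): empty -> OK
  offset (1,0) -> (5,9): occupied ('#') -> FAIL
  offset (1,1) -> (5,10): out of bounds -> FAIL
  offset (2,1) -> (6,10): out of bounds -> FAIL
All cells valid: no

Answer: no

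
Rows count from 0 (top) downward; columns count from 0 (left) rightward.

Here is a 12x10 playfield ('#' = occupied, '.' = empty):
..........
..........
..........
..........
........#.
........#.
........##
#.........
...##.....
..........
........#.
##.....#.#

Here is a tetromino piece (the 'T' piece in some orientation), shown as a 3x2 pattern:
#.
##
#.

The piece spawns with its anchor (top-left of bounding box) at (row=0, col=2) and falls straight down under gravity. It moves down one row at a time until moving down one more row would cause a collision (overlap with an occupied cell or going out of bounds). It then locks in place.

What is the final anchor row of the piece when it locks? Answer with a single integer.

Spawn at (row=0, col=2). Try each row:
  row 0: fits
  row 1: fits
  row 2: fits
  row 3: fits
  row 4: fits
  row 5: fits
  row 6: fits
  row 7: blocked -> lock at row 6

Answer: 6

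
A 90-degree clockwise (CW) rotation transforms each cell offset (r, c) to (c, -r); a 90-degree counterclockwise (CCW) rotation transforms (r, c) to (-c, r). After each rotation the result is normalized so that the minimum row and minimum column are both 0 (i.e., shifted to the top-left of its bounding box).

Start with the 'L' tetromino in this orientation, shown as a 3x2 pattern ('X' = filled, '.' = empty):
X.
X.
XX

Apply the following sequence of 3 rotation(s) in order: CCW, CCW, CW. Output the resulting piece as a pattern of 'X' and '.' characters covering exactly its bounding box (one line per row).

Start:
X.
X.
XX
After rotation 1 (CCW):
..X
XXX
After rotation 2 (CCW):
XX
.X
.X
After rotation 3 (CW):
..X
XXX

Answer: ..X
XXX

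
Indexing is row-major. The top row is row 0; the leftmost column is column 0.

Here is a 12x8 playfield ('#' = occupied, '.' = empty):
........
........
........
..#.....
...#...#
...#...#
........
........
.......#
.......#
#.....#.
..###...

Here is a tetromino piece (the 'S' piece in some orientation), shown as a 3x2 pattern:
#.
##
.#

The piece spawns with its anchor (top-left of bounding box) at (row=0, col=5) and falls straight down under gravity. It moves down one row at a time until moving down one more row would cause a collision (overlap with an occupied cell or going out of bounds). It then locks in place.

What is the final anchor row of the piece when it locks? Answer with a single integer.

Spawn at (row=0, col=5). Try each row:
  row 0: fits
  row 1: fits
  row 2: fits
  row 3: fits
  row 4: fits
  row 5: fits
  row 6: fits
  row 7: fits
  row 8: blocked -> lock at row 7

Answer: 7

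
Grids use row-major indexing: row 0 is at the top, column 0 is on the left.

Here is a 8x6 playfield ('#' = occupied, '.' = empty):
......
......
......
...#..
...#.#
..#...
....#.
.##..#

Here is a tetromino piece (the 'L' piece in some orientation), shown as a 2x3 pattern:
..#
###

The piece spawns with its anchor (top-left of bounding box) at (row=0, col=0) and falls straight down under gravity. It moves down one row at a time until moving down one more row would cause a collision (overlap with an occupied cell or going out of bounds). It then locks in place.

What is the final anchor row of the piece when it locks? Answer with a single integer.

Spawn at (row=0, col=0). Try each row:
  row 0: fits
  row 1: fits
  row 2: fits
  row 3: fits
  row 4: blocked -> lock at row 3

Answer: 3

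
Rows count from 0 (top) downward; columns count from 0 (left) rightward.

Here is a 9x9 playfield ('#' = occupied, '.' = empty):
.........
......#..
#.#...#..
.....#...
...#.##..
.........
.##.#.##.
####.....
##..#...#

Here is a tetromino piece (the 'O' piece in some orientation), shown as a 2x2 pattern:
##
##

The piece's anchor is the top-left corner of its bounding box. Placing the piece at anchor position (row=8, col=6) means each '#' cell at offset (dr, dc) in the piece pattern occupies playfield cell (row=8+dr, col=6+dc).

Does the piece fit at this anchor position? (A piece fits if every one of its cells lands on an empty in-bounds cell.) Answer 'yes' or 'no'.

Check each piece cell at anchor (8, 6):
  offset (0,0) -> (8,6): empty -> OK
  offset (0,1) -> (8,7): empty -> OK
  offset (1,0) -> (9,6): out of bounds -> FAIL
  offset (1,1) -> (9,7): out of bounds -> FAIL
All cells valid: no

Answer: no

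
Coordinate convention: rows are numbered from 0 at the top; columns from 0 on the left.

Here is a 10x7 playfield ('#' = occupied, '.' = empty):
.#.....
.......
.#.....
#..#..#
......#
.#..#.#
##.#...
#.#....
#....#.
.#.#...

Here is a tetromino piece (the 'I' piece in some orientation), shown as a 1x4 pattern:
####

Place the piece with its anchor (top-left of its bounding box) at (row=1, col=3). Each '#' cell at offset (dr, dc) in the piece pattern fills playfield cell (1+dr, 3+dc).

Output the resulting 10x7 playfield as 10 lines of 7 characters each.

Answer: .#.....
...####
.#.....
#..#..#
......#
.#..#.#
##.#...
#.#....
#....#.
.#.#...

Derivation:
Fill (1+0,3+0) = (1,3)
Fill (1+0,3+1) = (1,4)
Fill (1+0,3+2) = (1,5)
Fill (1+0,3+3) = (1,6)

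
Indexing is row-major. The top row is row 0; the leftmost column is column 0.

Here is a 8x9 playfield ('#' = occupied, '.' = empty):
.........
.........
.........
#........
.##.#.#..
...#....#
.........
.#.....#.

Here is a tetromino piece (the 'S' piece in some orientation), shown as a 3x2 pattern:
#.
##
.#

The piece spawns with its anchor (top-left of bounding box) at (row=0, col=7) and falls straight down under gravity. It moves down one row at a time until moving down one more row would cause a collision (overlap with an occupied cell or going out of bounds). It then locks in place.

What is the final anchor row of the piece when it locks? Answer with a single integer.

Spawn at (row=0, col=7). Try each row:
  row 0: fits
  row 1: fits
  row 2: fits
  row 3: blocked -> lock at row 2

Answer: 2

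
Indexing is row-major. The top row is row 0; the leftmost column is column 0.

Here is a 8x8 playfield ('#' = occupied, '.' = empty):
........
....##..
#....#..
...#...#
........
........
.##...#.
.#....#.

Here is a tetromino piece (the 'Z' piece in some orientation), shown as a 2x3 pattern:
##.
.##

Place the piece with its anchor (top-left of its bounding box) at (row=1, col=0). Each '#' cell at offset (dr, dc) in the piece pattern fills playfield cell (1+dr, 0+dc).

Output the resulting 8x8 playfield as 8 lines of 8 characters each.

Answer: ........
##..##..
###..#..
...#...#
........
........
.##...#.
.#....#.

Derivation:
Fill (1+0,0+0) = (1,0)
Fill (1+0,0+1) = (1,1)
Fill (1+1,0+1) = (2,1)
Fill (1+1,0+2) = (2,2)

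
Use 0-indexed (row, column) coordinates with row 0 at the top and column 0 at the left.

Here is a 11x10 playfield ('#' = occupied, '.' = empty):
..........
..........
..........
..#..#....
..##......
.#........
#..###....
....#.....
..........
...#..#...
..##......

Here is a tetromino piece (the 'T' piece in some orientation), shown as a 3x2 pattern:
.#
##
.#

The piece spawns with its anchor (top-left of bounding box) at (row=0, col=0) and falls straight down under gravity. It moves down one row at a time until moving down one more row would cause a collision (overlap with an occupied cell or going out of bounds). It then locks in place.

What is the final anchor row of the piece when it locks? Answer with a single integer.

Answer: 2

Derivation:
Spawn at (row=0, col=0). Try each row:
  row 0: fits
  row 1: fits
  row 2: fits
  row 3: blocked -> lock at row 2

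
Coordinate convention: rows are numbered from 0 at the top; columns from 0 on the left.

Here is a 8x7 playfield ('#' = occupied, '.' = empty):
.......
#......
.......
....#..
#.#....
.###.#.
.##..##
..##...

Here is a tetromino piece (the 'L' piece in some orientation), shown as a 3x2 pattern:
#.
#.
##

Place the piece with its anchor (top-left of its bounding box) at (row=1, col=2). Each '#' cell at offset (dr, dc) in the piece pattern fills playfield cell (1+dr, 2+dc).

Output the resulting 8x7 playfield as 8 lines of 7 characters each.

Fill (1+0,2+0) = (1,2)
Fill (1+1,2+0) = (2,2)
Fill (1+2,2+0) = (3,2)
Fill (1+2,2+1) = (3,3)

Answer: .......
#.#....
..#....
..###..
#.#....
.###.#.
.##..##
..##...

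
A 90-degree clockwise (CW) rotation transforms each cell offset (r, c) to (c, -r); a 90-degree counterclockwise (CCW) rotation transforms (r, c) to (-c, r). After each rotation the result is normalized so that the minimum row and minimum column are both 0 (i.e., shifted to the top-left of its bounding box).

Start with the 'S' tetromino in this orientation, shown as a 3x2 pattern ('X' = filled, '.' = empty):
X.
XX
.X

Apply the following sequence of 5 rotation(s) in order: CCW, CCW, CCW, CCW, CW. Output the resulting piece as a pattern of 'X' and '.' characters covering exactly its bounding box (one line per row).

Start:
X.
XX
.X
After rotation 1 (CCW):
.XX
XX.
After rotation 2 (CCW):
X.
XX
.X
After rotation 3 (CCW):
.XX
XX.
After rotation 4 (CCW):
X.
XX
.X
After rotation 5 (CW):
.XX
XX.

Answer: .XX
XX.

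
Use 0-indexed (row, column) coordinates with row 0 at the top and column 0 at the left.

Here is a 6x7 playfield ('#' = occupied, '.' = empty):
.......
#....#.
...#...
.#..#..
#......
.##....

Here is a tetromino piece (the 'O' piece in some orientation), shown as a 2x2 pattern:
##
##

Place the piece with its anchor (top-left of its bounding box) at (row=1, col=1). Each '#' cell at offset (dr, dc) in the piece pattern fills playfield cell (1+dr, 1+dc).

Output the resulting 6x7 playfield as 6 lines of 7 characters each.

Answer: .......
###..#.
.###...
.#..#..
#......
.##....

Derivation:
Fill (1+0,1+0) = (1,1)
Fill (1+0,1+1) = (1,2)
Fill (1+1,1+0) = (2,1)
Fill (1+1,1+1) = (2,2)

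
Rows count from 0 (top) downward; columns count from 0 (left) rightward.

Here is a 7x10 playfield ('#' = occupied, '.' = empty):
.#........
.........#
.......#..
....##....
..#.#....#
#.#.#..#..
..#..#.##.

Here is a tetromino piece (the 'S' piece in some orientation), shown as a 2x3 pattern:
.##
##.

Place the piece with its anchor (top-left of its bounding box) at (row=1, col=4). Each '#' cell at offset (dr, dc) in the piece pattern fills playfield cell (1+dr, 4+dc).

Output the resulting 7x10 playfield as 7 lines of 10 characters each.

Answer: .#........
.....##..#
....##.#..
....##....
..#.#....#
#.#.#..#..
..#..#.##.

Derivation:
Fill (1+0,4+1) = (1,5)
Fill (1+0,4+2) = (1,6)
Fill (1+1,4+0) = (2,4)
Fill (1+1,4+1) = (2,5)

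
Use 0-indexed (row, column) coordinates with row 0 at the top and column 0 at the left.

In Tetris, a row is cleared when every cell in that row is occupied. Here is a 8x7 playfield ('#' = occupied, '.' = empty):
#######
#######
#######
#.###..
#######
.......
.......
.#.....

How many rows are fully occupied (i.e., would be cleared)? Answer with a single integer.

Answer: 4

Derivation:
Check each row:
  row 0: 0 empty cells -> FULL (clear)
  row 1: 0 empty cells -> FULL (clear)
  row 2: 0 empty cells -> FULL (clear)
  row 3: 3 empty cells -> not full
  row 4: 0 empty cells -> FULL (clear)
  row 5: 7 empty cells -> not full
  row 6: 7 empty cells -> not full
  row 7: 6 empty cells -> not full
Total rows cleared: 4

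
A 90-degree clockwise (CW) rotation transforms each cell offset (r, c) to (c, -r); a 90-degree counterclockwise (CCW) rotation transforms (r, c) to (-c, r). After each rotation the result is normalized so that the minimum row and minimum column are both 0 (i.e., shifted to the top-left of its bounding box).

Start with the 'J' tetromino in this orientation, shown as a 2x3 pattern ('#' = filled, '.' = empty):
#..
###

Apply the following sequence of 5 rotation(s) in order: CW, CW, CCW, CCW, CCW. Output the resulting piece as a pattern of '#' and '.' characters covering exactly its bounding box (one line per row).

Start:
#..
###
After rotation 1 (CW):
##
#.
#.
After rotation 2 (CW):
###
..#
After rotation 3 (CCW):
##
#.
#.
After rotation 4 (CCW):
#..
###
After rotation 5 (CCW):
.#
.#
##

Answer: .#
.#
##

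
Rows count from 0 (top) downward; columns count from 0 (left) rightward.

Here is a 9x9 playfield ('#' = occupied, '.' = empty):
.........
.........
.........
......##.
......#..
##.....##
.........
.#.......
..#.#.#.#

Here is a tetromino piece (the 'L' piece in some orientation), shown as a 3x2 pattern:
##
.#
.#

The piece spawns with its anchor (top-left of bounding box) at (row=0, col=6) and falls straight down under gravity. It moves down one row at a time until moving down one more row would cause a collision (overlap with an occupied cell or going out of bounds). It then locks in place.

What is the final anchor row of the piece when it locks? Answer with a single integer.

Answer: 0

Derivation:
Spawn at (row=0, col=6). Try each row:
  row 0: fits
  row 1: blocked -> lock at row 0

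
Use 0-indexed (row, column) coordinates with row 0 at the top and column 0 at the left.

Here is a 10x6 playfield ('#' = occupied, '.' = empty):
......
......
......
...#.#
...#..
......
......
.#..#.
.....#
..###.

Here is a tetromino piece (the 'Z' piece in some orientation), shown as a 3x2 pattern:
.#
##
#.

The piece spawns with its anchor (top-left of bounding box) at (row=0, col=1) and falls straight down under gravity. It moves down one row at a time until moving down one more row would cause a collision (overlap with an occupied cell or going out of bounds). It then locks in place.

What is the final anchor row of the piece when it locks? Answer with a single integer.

Spawn at (row=0, col=1). Try each row:
  row 0: fits
  row 1: fits
  row 2: fits
  row 3: fits
  row 4: fits
  row 5: blocked -> lock at row 4

Answer: 4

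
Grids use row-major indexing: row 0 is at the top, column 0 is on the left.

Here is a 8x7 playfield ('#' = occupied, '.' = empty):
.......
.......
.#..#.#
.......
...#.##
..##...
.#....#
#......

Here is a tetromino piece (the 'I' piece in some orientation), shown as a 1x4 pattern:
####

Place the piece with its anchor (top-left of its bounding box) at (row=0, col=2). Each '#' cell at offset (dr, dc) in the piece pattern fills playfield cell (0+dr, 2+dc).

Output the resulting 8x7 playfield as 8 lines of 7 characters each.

Answer: ..####.
.......
.#..#.#
.......
...#.##
..##...
.#....#
#......

Derivation:
Fill (0+0,2+0) = (0,2)
Fill (0+0,2+1) = (0,3)
Fill (0+0,2+2) = (0,4)
Fill (0+0,2+3) = (0,5)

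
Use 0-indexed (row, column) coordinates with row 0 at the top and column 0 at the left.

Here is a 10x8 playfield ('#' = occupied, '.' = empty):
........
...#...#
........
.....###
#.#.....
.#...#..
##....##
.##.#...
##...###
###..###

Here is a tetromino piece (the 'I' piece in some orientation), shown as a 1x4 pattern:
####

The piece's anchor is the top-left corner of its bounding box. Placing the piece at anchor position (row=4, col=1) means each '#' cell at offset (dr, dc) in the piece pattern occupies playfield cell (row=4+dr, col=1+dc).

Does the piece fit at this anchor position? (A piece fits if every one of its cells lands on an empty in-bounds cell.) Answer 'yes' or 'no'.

Answer: no

Derivation:
Check each piece cell at anchor (4, 1):
  offset (0,0) -> (4,1): empty -> OK
  offset (0,1) -> (4,2): occupied ('#') -> FAIL
  offset (0,2) -> (4,3): empty -> OK
  offset (0,3) -> (4,4): empty -> OK
All cells valid: no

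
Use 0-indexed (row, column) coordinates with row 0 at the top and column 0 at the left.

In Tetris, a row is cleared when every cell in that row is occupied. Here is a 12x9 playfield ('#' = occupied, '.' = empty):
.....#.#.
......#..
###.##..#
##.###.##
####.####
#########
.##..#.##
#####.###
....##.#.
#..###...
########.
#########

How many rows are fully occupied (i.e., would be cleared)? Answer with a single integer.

Check each row:
  row 0: 7 empty cells -> not full
  row 1: 8 empty cells -> not full
  row 2: 3 empty cells -> not full
  row 3: 2 empty cells -> not full
  row 4: 1 empty cell -> not full
  row 5: 0 empty cells -> FULL (clear)
  row 6: 4 empty cells -> not full
  row 7: 1 empty cell -> not full
  row 8: 6 empty cells -> not full
  row 9: 5 empty cells -> not full
  row 10: 1 empty cell -> not full
  row 11: 0 empty cells -> FULL (clear)
Total rows cleared: 2

Answer: 2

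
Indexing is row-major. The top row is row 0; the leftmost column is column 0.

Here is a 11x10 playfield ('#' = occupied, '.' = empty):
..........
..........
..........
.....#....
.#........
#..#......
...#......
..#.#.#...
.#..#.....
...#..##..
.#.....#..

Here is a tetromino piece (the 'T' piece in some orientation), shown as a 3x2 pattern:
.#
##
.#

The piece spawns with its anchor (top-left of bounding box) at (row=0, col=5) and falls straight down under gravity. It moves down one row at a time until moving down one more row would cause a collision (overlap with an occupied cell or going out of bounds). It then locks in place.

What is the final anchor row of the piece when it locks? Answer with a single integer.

Answer: 1

Derivation:
Spawn at (row=0, col=5). Try each row:
  row 0: fits
  row 1: fits
  row 2: blocked -> lock at row 1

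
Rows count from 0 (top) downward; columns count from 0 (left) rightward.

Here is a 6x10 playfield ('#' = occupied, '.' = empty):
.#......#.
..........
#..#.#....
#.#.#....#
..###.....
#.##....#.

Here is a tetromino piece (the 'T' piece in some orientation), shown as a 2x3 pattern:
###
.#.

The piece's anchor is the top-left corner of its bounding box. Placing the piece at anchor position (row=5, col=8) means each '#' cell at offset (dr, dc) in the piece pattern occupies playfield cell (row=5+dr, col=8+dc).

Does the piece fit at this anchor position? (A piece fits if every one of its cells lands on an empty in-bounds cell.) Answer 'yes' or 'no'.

Answer: no

Derivation:
Check each piece cell at anchor (5, 8):
  offset (0,0) -> (5,8): occupied ('#') -> FAIL
  offset (0,1) -> (5,9): empty -> OK
  offset (0,2) -> (5,10): out of bounds -> FAIL
  offset (1,1) -> (6,9): out of bounds -> FAIL
All cells valid: no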